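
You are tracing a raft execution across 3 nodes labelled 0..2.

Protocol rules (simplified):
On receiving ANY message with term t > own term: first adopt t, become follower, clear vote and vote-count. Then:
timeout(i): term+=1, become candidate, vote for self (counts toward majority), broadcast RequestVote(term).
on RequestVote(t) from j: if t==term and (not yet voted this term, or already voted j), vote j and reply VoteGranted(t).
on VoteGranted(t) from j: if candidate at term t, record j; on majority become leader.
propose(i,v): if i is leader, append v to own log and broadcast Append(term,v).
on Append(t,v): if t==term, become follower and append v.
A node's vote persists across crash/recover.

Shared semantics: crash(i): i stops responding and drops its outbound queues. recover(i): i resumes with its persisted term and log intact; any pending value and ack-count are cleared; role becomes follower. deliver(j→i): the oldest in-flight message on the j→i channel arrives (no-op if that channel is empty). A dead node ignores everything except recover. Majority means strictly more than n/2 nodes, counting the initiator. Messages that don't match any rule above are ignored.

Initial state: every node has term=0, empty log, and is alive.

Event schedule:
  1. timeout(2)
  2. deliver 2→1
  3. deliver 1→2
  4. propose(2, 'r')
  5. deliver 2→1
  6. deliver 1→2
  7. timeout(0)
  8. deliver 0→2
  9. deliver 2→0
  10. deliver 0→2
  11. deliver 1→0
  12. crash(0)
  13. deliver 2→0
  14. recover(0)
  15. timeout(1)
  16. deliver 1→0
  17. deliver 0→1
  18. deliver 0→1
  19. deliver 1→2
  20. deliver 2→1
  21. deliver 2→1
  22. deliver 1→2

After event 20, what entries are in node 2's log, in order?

[1] timeout(2) → N2(cand t1 [-])
[2] deliver 2→1 → N1(foll t1 [-])
[3] deliver 1→2 → N2(lead t1 [-])
[4] propose(2,'r') → N2(lead t1 [r])
[5] deliver 2→1 → N1(foll t1 [r])
[6] deliver 1→2 → ∅
[7] timeout(0) → N0(cand t1 [-])
[8] deliver 0→2 → ∅
[9] deliver 2→0 → ∅
[10] deliver 0→2 → ∅
[11] deliver 1→0 → ∅
[12] crash(0) → N0(✗cand t1 [-])
[13] deliver 2→0 → ∅
[14] recover(0) → N0(foll t1 [-])
[15] timeout(1) → N1(cand t2 [r])
[16] deliver 1→0 → N0(foll t2 [-])
[17] deliver 0→1 → N1(lead t2 [r])
[18] deliver 0→1 → ∅
[19] deliver 1→2 → N2(foll t2 [r])
[20] deliver 2→1 → ∅

r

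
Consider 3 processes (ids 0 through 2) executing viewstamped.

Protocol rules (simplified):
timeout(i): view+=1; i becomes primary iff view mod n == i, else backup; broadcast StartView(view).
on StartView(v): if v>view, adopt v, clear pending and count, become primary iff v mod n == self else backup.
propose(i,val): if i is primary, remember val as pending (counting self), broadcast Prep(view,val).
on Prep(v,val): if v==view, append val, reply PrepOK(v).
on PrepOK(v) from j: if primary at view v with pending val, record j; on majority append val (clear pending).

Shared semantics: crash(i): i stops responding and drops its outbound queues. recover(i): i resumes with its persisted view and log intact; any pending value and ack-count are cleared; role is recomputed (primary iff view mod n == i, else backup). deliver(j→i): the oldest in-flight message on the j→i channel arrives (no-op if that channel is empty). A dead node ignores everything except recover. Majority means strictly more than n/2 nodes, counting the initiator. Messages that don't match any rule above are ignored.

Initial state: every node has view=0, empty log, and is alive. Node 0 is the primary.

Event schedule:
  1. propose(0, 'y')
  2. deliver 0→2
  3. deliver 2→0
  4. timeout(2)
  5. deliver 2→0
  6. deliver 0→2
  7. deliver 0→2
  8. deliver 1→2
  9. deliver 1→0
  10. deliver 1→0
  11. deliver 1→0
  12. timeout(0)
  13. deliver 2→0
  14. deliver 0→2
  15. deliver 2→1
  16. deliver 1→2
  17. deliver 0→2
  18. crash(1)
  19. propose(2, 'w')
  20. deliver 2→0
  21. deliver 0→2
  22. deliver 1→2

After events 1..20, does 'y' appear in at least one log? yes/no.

e1 propose(0,'y'): ·
e2 deliver 0→2: 2[back,v=0,y]
e3 deliver 2→0: 0[prim,v=0,y]
e4 timeout(2): 2[back,v=1,y]
e5 deliver 2→0: 0[back,v=1,y]
e6 deliver 0→2: ·
e7 deliver 0→2: ·
e8 deliver 1→2: ·
e9 deliver 1→0: ·
e10 deliver 1→0: ·
e11 deliver 1→0: ·
e12 timeout(0): 0[back,v=2,y]
e13 deliver 2→0: ·
e14 deliver 0→2: 2[prim,v=2,y]
e15 deliver 2→1: 1[prim,v=1,-]
e16 deliver 1→2: ·
e17 deliver 0→2: ·
e18 crash(1): 1[✗prim,v=1,-]
e19 propose(2,'w'): ·
e20 deliver 2→0: 0[back,v=2,y,w]

yes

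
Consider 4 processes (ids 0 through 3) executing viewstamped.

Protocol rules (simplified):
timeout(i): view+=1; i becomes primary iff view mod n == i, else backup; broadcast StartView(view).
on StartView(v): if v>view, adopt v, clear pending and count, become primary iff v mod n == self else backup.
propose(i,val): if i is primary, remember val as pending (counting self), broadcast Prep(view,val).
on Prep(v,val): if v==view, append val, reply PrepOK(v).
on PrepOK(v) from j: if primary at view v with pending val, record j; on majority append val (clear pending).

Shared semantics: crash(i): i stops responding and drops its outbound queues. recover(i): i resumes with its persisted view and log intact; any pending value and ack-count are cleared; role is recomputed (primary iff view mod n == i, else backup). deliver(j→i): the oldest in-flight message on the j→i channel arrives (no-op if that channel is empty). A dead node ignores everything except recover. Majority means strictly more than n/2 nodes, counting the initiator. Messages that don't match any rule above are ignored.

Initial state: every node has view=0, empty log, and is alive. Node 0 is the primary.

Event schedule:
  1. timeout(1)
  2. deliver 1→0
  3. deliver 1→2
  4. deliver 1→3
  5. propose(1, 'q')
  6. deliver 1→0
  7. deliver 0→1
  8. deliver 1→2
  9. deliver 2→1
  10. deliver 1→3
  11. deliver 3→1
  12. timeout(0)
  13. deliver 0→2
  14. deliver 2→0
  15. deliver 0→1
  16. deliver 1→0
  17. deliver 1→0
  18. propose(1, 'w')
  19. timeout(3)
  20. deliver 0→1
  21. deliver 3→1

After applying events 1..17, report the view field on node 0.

2

[1] timeout(1) → N1(prim v1 [-])
[2] deliver 1→0 → N0(back v1 [-])
[3] deliver 1→2 → N2(back v1 [-])
[4] deliver 1→3 → N3(back v1 [-])
[5] propose(1,'q') → ∅
[6] deliver 1→0 → N0(back v1 [q])
[7] deliver 0→1 → ∅
[8] deliver 1→2 → N2(back v1 [q])
[9] deliver 2→1 → N1(prim v1 [q])
[10] deliver 1→3 → N3(back v1 [q])
[11] deliver 3→1 → ∅
[12] timeout(0) → N0(back v2 [q])
[13] deliver 0→2 → N2(prim v2 [q])
[14] deliver 2→0 → ∅
[15] deliver 0→1 → N1(back v2 [q])
[16] deliver 1→0 → ∅
[17] deliver 1→0 → ∅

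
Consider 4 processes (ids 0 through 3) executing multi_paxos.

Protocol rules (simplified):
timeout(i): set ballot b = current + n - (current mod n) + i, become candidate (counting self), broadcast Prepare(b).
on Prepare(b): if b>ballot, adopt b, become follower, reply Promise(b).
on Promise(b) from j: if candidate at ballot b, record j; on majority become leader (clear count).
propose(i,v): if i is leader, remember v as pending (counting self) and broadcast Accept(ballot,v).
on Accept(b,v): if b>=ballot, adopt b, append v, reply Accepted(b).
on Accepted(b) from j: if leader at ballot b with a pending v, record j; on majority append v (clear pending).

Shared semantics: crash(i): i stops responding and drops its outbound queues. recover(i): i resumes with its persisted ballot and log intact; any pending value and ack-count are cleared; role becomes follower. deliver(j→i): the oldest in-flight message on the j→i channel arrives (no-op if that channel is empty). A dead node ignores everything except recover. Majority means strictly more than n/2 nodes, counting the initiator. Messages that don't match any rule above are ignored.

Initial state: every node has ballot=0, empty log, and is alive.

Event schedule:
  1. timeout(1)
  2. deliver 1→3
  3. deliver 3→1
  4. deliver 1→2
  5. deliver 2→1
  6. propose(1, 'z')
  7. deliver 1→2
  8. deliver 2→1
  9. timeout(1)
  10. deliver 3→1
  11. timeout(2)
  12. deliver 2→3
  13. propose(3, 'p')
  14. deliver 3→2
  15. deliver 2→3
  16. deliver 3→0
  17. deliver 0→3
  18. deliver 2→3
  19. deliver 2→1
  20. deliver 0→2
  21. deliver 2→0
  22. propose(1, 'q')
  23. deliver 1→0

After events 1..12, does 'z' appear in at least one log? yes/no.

yes

after 1 — timeout(1): n1:cand/b5/[-]
after 2 — deliver 1→3: n3:foll/b5/[-]
after 3 — deliver 3→1: ·
after 4 — deliver 1→2: n2:foll/b5/[-]
after 5 — deliver 2→1: n1:lead/b5/[-]
after 6 — propose(1,'z'): ·
after 7 — deliver 1→2: n2:foll/b5/[z]
after 8 — deliver 2→1: ·
after 9 — timeout(1): n1:cand/b9/[-]
after 10 — deliver 3→1: ·
after 11 — timeout(2): n2:cand/b10/[z]
after 12 — deliver 2→3: n3:foll/b10/[-]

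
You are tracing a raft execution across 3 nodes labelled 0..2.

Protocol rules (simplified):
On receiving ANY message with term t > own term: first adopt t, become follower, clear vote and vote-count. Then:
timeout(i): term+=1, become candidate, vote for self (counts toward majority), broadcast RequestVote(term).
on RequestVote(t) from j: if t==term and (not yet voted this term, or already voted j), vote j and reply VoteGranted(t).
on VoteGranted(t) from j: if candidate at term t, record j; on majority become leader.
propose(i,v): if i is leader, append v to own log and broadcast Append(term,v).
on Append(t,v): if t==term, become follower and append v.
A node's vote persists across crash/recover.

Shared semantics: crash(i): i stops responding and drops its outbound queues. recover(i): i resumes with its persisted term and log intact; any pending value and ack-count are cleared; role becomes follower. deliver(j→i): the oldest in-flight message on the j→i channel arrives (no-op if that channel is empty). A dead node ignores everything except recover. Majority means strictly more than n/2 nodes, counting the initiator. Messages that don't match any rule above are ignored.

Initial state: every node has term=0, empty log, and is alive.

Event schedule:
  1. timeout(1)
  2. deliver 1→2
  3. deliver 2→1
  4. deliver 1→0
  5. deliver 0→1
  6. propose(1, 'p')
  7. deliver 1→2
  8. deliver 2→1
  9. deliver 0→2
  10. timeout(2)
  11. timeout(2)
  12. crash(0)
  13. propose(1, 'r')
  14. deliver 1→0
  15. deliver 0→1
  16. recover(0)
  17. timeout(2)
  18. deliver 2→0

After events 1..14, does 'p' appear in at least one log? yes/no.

after 1 — timeout(1): n1:cand/t1/[-]
after 2 — deliver 1→2: n2:foll/t1/[-]
after 3 — deliver 2→1: n1:lead/t1/[-]
after 4 — deliver 1→0: n0:foll/t1/[-]
after 5 — deliver 0→1: ·
after 6 — propose(1,'p'): n1:lead/t1/[p]
after 7 — deliver 1→2: n2:foll/t1/[p]
after 8 — deliver 2→1: ·
after 9 — deliver 0→2: ·
after 10 — timeout(2): n2:cand/t2/[p]
after 11 — timeout(2): n2:cand/t3/[p]
after 12 — crash(0): n0:✗foll/t1/[-]
after 13 — propose(1,'r'): n1:lead/t1/[p,r]
after 14 — deliver 1→0: ·

yes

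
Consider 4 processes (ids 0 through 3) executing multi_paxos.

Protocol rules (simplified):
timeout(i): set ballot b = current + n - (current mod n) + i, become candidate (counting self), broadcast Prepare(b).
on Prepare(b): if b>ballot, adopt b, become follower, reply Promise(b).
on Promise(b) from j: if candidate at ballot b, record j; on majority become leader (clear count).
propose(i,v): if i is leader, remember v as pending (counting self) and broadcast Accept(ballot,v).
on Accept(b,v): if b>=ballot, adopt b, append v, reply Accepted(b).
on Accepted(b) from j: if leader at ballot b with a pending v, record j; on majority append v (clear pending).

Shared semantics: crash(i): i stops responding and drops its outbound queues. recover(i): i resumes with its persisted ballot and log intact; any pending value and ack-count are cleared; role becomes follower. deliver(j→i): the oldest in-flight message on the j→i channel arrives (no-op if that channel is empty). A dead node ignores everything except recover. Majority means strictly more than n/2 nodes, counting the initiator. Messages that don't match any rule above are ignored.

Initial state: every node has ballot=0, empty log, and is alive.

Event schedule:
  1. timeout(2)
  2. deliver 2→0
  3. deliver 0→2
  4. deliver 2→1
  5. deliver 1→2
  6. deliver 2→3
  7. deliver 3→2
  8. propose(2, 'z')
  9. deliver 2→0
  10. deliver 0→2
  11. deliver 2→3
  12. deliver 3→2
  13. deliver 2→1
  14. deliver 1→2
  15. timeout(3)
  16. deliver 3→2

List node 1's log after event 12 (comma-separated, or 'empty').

1. timeout(2):  <2:cand b6 ->
2. deliver 2→0:  <0:foll b6 ->
3. deliver 0→2:  nop
4. deliver 2→1:  <1:foll b6 ->
5. deliver 1→2:  <2:lead b6 ->
6. deliver 2→3:  <3:foll b6 ->
7. deliver 3→2:  nop
8. propose(2,'z'):  nop
9. deliver 2→0:  <0:foll b6 z>
10. deliver 0→2:  nop
11. deliver 2→3:  <3:foll b6 z>
12. deliver 3→2:  <2:lead b6 z>

empty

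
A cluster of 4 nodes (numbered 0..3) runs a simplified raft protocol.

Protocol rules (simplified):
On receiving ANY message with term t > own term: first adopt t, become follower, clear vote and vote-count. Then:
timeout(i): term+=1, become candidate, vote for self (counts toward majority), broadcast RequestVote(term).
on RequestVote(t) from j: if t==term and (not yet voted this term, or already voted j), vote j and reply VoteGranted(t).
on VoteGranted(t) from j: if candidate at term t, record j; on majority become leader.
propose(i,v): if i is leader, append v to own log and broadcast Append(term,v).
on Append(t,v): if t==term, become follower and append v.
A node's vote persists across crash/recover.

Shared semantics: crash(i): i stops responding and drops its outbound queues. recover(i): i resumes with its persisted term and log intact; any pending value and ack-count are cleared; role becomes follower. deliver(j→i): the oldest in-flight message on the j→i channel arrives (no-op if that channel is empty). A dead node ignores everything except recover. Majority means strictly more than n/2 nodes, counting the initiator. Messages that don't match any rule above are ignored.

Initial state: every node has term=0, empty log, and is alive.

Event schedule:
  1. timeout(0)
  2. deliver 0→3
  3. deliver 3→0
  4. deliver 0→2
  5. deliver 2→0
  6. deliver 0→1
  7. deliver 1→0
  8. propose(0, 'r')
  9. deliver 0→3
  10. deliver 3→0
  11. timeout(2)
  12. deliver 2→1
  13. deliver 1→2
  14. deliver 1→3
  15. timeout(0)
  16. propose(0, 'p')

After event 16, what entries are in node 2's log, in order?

e1 timeout(0): 0[cand,t=1,-]
e2 deliver 0→3: 3[foll,t=1,-]
e3 deliver 3→0: ·
e4 deliver 0→2: 2[foll,t=1,-]
e5 deliver 2→0: 0[lead,t=1,-]
e6 deliver 0→1: 1[foll,t=1,-]
e7 deliver 1→0: ·
e8 propose(0,'r'): 0[lead,t=1,r]
e9 deliver 0→3: 3[foll,t=1,r]
e10 deliver 3→0: ·
e11 timeout(2): 2[cand,t=2,-]
e12 deliver 2→1: 1[foll,t=2,-]
e13 deliver 1→2: ·
e14 deliver 1→3: ·
e15 timeout(0): 0[cand,t=2,r]
e16 propose(0,'p'): ·

empty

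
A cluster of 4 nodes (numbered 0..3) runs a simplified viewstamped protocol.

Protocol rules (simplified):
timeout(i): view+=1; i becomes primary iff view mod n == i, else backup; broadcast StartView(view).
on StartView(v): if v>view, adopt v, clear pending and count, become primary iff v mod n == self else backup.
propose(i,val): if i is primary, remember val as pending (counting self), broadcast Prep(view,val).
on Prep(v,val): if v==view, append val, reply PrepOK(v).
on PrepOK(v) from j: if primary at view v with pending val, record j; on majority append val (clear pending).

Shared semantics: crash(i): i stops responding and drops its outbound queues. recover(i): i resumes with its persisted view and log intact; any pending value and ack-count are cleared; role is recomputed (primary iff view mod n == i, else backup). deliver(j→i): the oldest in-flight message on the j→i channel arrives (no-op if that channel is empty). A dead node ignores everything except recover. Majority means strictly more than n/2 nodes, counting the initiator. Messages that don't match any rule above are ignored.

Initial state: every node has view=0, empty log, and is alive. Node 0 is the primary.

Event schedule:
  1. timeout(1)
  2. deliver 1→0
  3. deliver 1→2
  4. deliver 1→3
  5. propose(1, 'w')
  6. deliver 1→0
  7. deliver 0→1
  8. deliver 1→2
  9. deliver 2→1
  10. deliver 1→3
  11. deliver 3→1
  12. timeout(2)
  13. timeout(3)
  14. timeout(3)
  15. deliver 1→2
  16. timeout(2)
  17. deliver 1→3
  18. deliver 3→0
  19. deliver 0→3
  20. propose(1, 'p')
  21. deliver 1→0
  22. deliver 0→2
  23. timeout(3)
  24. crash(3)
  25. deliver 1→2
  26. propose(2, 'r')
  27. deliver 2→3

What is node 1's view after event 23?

1. timeout(1):  <1:prim v1 ->
2. deliver 1→0:  <0:back v1 ->
3. deliver 1→2:  <2:back v1 ->
4. deliver 1→3:  <3:back v1 ->
5. propose(1,'w'):  nop
6. deliver 1→0:  <0:back v1 w>
7. deliver 0→1:  nop
8. deliver 1→2:  <2:back v1 w>
9. deliver 2→1:  <1:prim v1 w>
10. deliver 1→3:  <3:back v1 w>
11. deliver 3→1:  nop
12. timeout(2):  <2:prim v2 w>
13. timeout(3):  <3:back v2 w>
14. timeout(3):  <3:prim v3 w>
15. deliver 1→2:  nop
16. timeout(2):  <2:back v3 w>
17. deliver 1→3:  nop
18. deliver 3→0:  <0:back v2 w>
19. deliver 0→3:  nop
20. propose(1,'p'):  nop
21. deliver 1→0:  nop
22. deliver 0→2:  nop
23. timeout(3):  <3:back v4 w>

1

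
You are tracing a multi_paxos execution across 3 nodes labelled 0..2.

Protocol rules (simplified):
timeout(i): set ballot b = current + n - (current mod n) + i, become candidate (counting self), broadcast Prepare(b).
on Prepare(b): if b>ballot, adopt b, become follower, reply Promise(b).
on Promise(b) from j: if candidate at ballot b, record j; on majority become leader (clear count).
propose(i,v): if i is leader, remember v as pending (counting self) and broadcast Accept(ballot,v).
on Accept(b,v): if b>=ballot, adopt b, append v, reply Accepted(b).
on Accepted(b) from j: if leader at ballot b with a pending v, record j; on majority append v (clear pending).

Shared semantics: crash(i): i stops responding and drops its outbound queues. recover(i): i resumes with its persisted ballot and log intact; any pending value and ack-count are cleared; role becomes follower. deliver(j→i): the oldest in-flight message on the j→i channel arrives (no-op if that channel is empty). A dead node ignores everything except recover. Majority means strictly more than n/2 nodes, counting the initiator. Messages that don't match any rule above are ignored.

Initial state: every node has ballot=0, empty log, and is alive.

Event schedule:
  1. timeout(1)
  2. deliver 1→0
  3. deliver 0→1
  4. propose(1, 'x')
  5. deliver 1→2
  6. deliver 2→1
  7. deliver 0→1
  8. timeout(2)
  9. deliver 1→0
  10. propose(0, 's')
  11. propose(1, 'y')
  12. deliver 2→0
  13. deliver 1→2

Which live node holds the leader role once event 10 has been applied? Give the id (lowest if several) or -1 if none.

1

after 1 — timeout(1): n1:cand/b4/[-]
after 2 — deliver 1→0: n0:foll/b4/[-]
after 3 — deliver 0→1: n1:lead/b4/[-]
after 4 — propose(1,'x'): ·
after 5 — deliver 1→2: n2:foll/b4/[-]
after 6 — deliver 2→1: ·
after 7 — deliver 0→1: ·
after 8 — timeout(2): n2:cand/b8/[-]
after 9 — deliver 1→0: n0:foll/b4/[x]
after 10 — propose(0,'s'): ·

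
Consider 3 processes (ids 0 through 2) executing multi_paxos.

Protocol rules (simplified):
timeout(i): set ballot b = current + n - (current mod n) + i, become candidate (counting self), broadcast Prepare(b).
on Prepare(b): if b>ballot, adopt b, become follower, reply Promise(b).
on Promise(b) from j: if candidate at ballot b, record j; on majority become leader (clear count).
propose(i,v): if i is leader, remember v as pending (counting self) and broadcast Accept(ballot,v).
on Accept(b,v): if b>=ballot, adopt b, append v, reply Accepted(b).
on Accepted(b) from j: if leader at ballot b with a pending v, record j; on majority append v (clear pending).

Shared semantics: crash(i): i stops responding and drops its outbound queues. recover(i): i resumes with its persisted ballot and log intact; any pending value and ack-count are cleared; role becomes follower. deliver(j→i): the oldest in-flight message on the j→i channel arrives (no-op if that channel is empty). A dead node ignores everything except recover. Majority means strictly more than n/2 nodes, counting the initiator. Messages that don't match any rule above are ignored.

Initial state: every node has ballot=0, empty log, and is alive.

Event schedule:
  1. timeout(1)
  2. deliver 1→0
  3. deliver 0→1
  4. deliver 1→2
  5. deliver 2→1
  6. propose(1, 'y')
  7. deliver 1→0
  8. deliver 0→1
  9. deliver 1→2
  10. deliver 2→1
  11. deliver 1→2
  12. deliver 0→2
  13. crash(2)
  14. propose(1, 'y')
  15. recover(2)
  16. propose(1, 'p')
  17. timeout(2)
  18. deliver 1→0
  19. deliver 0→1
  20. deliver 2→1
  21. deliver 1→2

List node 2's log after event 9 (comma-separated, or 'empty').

after 1 — timeout(1): n1:cand/b4/[-]
after 2 — deliver 1→0: n0:foll/b4/[-]
after 3 — deliver 0→1: n1:lead/b4/[-]
after 4 — deliver 1→2: n2:foll/b4/[-]
after 5 — deliver 2→1: ·
after 6 — propose(1,'y'): ·
after 7 — deliver 1→0: n0:foll/b4/[y]
after 8 — deliver 0→1: n1:lead/b4/[y]
after 9 — deliver 1→2: n2:foll/b4/[y]

y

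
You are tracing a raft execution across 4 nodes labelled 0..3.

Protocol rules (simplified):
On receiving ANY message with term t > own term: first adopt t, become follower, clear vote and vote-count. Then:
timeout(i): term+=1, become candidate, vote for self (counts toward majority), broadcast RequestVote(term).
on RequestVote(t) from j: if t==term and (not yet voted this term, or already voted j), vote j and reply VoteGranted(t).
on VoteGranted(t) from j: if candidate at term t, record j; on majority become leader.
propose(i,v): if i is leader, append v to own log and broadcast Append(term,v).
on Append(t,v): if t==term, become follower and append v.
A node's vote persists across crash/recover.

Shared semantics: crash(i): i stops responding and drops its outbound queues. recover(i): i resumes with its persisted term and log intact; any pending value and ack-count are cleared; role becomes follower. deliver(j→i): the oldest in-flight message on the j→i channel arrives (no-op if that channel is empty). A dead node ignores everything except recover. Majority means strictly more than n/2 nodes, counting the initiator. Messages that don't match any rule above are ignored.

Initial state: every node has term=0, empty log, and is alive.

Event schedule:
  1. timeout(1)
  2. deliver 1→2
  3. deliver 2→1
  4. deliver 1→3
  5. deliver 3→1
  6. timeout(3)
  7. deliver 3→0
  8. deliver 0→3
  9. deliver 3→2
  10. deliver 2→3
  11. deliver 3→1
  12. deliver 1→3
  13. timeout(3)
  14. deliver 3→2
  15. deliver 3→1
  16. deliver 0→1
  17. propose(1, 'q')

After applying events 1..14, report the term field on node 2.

[1] timeout(1) → N1(cand t1 [-])
[2] deliver 1→2 → N2(foll t1 [-])
[3] deliver 2→1 → ∅
[4] deliver 1→3 → N3(foll t1 [-])
[5] deliver 3→1 → N1(lead t1 [-])
[6] timeout(3) → N3(cand t2 [-])
[7] deliver 3→0 → N0(foll t2 [-])
[8] deliver 0→3 → ∅
[9] deliver 3→2 → N2(foll t2 [-])
[10] deliver 2→3 → N3(lead t2 [-])
[11] deliver 3→1 → N1(foll t2 [-])
[12] deliver 1→3 → ∅
[13] timeout(3) → N3(cand t3 [-])
[14] deliver 3→2 → N2(foll t3 [-])

3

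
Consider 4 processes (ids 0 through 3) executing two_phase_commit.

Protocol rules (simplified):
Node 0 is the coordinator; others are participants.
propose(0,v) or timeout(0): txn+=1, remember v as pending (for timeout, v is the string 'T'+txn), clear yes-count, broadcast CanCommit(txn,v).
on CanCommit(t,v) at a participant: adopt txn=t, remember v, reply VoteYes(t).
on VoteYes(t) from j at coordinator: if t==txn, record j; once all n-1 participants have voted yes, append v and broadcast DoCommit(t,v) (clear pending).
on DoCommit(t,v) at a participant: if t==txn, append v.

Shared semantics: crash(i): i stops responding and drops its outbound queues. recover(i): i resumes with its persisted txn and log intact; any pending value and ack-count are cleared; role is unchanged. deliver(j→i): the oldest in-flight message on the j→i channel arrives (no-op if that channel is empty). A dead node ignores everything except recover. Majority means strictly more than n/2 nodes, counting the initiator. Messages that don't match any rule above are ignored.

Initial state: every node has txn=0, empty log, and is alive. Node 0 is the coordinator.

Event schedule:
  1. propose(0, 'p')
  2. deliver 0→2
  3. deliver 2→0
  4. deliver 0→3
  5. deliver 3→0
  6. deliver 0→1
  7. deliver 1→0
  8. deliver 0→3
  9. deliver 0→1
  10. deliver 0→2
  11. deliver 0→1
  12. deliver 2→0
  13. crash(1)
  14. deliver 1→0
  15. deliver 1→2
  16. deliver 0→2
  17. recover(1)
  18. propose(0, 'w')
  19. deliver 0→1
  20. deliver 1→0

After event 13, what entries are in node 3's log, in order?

p

step 1 propose(0,'p'): 0={coor,t=1,log=-}
step 2 deliver 0→2: 2={part,t=1,log=-}
step 3 deliver 2→0: —
step 4 deliver 0→3: 3={part,t=1,log=-}
step 5 deliver 3→0: —
step 6 deliver 0→1: 1={part,t=1,log=-}
step 7 deliver 1→0: 0={coor,t=1,log=p}
step 8 deliver 0→3: 3={part,t=1,log=p}
step 9 deliver 0→1: 1={part,t=1,log=p}
step 10 deliver 0→2: 2={part,t=1,log=p}
step 11 deliver 0→1: —
step 12 deliver 2→0: —
step 13 crash(1): 1={✗part,t=1,log=p}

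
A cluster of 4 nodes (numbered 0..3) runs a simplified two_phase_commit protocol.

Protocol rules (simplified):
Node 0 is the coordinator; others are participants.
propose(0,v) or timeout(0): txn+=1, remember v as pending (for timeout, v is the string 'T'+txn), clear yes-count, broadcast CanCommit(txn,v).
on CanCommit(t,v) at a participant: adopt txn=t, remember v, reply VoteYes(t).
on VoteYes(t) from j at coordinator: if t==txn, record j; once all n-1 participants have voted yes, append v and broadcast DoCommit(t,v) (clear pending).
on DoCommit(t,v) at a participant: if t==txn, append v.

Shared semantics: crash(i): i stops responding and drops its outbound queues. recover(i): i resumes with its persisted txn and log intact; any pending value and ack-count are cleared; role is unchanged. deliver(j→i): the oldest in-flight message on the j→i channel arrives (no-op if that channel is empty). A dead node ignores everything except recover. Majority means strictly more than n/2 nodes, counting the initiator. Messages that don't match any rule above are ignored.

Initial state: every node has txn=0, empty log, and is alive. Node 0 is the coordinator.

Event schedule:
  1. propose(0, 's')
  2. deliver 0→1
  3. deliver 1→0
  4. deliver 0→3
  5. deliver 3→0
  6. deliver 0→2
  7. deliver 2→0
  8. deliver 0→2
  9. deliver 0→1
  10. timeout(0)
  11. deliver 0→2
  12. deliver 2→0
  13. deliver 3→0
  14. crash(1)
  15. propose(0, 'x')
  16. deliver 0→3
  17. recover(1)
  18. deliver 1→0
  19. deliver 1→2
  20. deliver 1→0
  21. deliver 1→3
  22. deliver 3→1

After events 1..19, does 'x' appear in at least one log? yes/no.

no

e1 propose(0,'s'): 0[coor,t=1,-]
e2 deliver 0→1: 1[part,t=1,-]
e3 deliver 1→0: ·
e4 deliver 0→3: 3[part,t=1,-]
e5 deliver 3→0: ·
e6 deliver 0→2: 2[part,t=1,-]
e7 deliver 2→0: 0[coor,t=1,s]
e8 deliver 0→2: 2[part,t=1,s]
e9 deliver 0→1: 1[part,t=1,s]
e10 timeout(0): 0[coor,t=2,s]
e11 deliver 0→2: 2[part,t=2,s]
e12 deliver 2→0: ·
e13 deliver 3→0: ·
e14 crash(1): 1[✗part,t=1,s]
e15 propose(0,'x'): 0[coor,t=3,s]
e16 deliver 0→3: 3[part,t=1,s]
e17 recover(1): 1[part,t=1,s]
e18 deliver 1→0: ·
e19 deliver 1→2: ·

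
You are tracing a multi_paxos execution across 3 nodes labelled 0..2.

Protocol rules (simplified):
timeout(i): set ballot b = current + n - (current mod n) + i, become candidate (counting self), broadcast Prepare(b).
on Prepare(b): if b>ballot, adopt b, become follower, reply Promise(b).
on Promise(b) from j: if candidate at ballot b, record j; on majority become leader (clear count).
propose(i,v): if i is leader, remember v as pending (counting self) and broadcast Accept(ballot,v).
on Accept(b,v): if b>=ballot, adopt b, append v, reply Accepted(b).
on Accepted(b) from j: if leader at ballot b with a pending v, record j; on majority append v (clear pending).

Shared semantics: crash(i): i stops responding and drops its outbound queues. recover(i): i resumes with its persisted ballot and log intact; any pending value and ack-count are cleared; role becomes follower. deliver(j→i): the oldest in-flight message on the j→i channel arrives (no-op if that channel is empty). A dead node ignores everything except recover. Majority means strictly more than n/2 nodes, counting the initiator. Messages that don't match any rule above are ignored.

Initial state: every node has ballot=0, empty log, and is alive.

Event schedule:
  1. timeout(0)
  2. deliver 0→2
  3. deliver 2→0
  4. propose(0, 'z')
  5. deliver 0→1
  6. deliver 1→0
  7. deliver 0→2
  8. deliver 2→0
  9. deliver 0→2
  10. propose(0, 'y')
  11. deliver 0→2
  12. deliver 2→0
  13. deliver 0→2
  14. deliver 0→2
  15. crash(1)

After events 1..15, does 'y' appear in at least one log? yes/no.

yes

1. timeout(0):  <0:cand b3 ->
2. deliver 0→2:  <2:foll b3 ->
3. deliver 2→0:  <0:lead b3 ->
4. propose(0,'z'):  nop
5. deliver 0→1:  <1:foll b3 ->
6. deliver 1→0:  nop
7. deliver 0→2:  <2:foll b3 z>
8. deliver 2→0:  <0:lead b3 z>
9. deliver 0→2:  nop
10. propose(0,'y'):  nop
11. deliver 0→2:  <2:foll b3 z,y>
12. deliver 2→0:  <0:lead b3 z,y>
13. deliver 0→2:  nop
14. deliver 0→2:  nop
15. crash(1):  <1:✗foll b3 ->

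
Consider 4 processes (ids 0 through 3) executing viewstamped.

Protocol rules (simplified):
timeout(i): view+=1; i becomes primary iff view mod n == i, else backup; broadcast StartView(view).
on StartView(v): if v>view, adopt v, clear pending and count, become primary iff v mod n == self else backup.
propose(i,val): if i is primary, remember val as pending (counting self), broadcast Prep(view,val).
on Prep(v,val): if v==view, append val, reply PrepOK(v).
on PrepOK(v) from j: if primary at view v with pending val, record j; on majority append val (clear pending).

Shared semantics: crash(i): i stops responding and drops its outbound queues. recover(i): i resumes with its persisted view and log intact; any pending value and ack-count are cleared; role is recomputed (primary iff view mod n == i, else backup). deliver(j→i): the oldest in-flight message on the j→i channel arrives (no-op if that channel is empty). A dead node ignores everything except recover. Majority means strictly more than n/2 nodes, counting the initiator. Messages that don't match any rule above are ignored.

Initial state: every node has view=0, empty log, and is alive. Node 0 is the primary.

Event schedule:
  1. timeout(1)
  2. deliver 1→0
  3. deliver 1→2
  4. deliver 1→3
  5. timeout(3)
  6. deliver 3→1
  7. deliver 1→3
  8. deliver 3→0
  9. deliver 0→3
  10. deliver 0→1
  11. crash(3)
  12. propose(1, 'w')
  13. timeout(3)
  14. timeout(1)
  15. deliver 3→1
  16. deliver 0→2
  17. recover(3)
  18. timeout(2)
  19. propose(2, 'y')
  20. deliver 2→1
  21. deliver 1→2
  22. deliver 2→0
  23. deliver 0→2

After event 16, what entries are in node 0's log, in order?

empty

e1 timeout(1): 1[prim,v=1,-]
e2 deliver 1→0: 0[back,v=1,-]
e3 deliver 1→2: 2[back,v=1,-]
e4 deliver 1→3: 3[back,v=1,-]
e5 timeout(3): 3[back,v=2,-]
e6 deliver 3→1: 1[back,v=2,-]
e7 deliver 1→3: ·
e8 deliver 3→0: 0[back,v=2,-]
e9 deliver 0→3: ·
e10 deliver 0→1: ·
e11 crash(3): 3[✗back,v=2,-]
e12 propose(1,'w'): ·
e13 timeout(3): ·
e14 timeout(1): 1[back,v=3,-]
e15 deliver 3→1: ·
e16 deliver 0→2: ·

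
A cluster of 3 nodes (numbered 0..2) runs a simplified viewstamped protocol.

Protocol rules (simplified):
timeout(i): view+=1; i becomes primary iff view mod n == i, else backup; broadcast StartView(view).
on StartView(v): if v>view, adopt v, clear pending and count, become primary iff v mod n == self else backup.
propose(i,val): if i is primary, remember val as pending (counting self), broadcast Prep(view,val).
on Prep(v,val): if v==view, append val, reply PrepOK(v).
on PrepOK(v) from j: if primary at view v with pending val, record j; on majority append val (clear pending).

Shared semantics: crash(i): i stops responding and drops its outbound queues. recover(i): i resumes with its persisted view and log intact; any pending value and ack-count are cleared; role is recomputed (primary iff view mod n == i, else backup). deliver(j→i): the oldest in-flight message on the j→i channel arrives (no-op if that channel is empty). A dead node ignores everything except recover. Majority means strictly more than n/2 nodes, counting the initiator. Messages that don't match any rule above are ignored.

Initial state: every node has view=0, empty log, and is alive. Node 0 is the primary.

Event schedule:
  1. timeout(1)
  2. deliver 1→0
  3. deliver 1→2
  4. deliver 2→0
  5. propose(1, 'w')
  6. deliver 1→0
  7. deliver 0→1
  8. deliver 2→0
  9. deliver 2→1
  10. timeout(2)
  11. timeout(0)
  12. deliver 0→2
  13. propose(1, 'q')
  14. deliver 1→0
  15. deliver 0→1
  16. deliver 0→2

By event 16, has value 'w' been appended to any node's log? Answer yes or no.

after 1 — timeout(1): n1:prim/v1/[-]
after 2 — deliver 1→0: n0:back/v1/[-]
after 3 — deliver 1→2: n2:back/v1/[-]
after 4 — deliver 2→0: ·
after 5 — propose(1,'w'): ·
after 6 — deliver 1→0: n0:back/v1/[w]
after 7 — deliver 0→1: n1:prim/v1/[w]
after 8 — deliver 2→0: ·
after 9 — deliver 2→1: ·
after 10 — timeout(2): n2:prim/v2/[-]
after 11 — timeout(0): n0:back/v2/[w]
after 12 — deliver 0→2: ·
after 13 — propose(1,'q'): ·
after 14 — deliver 1→0: ·
after 15 — deliver 0→1: n1:back/v2/[w]
after 16 — deliver 0→2: ·

yes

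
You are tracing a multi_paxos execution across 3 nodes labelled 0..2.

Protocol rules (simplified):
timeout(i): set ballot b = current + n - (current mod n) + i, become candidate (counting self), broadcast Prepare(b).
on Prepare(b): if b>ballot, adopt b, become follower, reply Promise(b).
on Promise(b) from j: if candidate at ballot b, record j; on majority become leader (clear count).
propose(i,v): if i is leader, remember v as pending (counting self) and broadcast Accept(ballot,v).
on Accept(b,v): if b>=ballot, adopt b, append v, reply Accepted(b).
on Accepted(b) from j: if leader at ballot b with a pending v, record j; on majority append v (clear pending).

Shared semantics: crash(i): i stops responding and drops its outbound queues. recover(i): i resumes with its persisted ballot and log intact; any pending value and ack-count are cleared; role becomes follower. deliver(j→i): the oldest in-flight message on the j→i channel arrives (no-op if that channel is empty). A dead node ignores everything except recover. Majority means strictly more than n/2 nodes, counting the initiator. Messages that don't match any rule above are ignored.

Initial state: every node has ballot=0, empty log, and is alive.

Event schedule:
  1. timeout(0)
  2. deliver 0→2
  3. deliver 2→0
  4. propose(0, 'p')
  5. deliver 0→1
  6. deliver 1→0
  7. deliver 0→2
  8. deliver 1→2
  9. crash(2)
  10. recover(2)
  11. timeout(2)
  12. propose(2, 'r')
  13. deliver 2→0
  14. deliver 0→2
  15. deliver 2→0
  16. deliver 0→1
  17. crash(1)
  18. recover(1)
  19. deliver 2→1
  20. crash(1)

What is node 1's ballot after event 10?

e1 timeout(0): 0[cand,b=3,-]
e2 deliver 0→2: 2[foll,b=3,-]
e3 deliver 2→0: 0[lead,b=3,-]
e4 propose(0,'p'): ·
e5 deliver 0→1: 1[foll,b=3,-]
e6 deliver 1→0: ·
e7 deliver 0→2: 2[foll,b=3,p]
e8 deliver 1→2: ·
e9 crash(2): 2[✗foll,b=3,p]
e10 recover(2): 2[foll,b=3,p]

3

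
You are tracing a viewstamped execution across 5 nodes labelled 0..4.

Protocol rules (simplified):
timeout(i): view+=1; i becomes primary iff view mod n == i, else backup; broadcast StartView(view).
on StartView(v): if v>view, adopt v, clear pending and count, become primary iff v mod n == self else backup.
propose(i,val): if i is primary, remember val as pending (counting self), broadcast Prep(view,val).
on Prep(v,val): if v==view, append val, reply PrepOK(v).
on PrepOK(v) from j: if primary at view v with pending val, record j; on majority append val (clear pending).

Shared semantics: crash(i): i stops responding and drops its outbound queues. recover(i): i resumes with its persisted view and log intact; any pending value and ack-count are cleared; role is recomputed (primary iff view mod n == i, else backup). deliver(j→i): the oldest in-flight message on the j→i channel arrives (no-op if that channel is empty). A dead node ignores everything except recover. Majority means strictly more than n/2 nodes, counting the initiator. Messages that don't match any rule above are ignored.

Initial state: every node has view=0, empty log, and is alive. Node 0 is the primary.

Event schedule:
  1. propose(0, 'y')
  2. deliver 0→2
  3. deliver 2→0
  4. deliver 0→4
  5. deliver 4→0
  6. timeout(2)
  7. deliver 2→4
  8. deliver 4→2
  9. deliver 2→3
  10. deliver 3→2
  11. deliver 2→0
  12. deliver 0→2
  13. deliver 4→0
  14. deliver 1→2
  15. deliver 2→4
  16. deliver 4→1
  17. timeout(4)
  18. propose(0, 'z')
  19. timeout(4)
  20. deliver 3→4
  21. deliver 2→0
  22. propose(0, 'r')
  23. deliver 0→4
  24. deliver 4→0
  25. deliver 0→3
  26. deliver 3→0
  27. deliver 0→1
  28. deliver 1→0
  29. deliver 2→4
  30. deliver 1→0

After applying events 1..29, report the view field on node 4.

after 1 — propose(0,'y'): ·
after 2 — deliver 0→2: n2:back/v0/[y]
after 3 — deliver 2→0: ·
after 4 — deliver 0→4: n4:back/v0/[y]
after 5 — deliver 4→0: n0:prim/v0/[y]
after 6 — timeout(2): n2:back/v1/[y]
after 7 — deliver 2→4: n4:back/v1/[y]
after 8 — deliver 4→2: ·
after 9 — deliver 2→3: n3:back/v1/[-]
after 10 — deliver 3→2: ·
after 11 — deliver 2→0: n0:back/v1/[y]
after 12 — deliver 0→2: ·
after 13 — deliver 4→0: ·
after 14 — deliver 1→2: ·
after 15 — deliver 2→4: ·
after 16 — deliver 4→1: ·
after 17 — timeout(4): n4:back/v2/[y]
after 18 — propose(0,'z'): ·
after 19 — timeout(4): n4:back/v3/[y]
after 20 — deliver 3→4: ·
after 21 — deliver 2→0: ·
after 22 — propose(0,'r'): ·
after 23 — deliver 0→4: ·
after 24 — deliver 4→0: n0:back/v2/[y]
after 25 — deliver 0→3: ·
after 26 — deliver 3→0: ·
after 27 — deliver 0→1: n1:back/v0/[y]
after 28 — deliver 1→0: ·
after 29 — deliver 2→4: ·

3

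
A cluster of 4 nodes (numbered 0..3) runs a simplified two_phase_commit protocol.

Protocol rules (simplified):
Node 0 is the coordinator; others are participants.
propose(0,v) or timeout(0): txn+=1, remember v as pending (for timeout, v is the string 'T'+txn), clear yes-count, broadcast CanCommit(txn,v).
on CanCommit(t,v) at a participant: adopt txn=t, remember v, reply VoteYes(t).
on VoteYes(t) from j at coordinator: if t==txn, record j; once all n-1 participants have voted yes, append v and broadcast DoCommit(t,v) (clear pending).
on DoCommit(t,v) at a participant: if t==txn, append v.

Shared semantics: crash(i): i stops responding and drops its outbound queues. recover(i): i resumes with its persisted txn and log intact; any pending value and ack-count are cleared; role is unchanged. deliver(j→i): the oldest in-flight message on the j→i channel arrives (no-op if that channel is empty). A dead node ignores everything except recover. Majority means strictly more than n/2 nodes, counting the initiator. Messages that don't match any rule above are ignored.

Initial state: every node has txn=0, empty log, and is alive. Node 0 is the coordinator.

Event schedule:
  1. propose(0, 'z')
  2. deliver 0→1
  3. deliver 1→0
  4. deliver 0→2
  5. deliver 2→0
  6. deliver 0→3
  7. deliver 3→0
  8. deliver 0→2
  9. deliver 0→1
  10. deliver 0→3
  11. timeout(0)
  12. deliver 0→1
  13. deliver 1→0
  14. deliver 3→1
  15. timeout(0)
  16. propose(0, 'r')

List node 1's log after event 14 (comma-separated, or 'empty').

z

e1 propose(0,'z'): 0[coor,t=1,-]
e2 deliver 0→1: 1[part,t=1,-]
e3 deliver 1→0: ·
e4 deliver 0→2: 2[part,t=1,-]
e5 deliver 2→0: ·
e6 deliver 0→3: 3[part,t=1,-]
e7 deliver 3→0: 0[coor,t=1,z]
e8 deliver 0→2: 2[part,t=1,z]
e9 deliver 0→1: 1[part,t=1,z]
e10 deliver 0→3: 3[part,t=1,z]
e11 timeout(0): 0[coor,t=2,z]
e12 deliver 0→1: 1[part,t=2,z]
e13 deliver 1→0: ·
e14 deliver 3→1: ·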